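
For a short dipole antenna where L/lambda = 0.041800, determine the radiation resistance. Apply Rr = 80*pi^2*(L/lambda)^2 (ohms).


Rr = 80 * pi^2 * (0.041800)^2 = 80 * 9.869604 * 1.747240e-03 = 1.380 ohm

1.380 ohm


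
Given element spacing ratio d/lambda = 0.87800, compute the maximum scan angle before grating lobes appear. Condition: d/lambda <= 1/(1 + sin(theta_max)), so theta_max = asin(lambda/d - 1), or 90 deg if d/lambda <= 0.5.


lambda/d - 1 = 1/0.87800 - 1 = 0.1389522
theta_max = asin(0.1389522) = 7.987 deg

7.987 deg


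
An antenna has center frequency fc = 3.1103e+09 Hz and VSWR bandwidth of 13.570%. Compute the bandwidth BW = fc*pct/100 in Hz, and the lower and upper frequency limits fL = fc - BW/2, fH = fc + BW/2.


BW = 3.1103e+09 * 13.570/100 = 4.220677e+08 Hz
fL = 3.1103e+09 - 4.220677e+08/2 = 2.899e+09 Hz
fH = 3.1103e+09 + 4.220677e+08/2 = 3.321e+09 Hz

BW=4.221e+08 Hz, fL=2.899e+09 Hz, fH=3.321e+09 Hz


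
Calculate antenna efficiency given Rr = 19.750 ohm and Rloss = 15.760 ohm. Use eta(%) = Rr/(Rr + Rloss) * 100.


eta = 19.750 / (19.750 + 15.760) * 100 = 55.62%

55.62%


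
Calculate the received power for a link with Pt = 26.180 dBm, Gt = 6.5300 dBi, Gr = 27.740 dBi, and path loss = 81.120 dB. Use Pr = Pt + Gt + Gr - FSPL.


Pr = 26.180 + 6.5300 + 27.740 - 81.120 = -20.67 dBm

-20.67 dBm


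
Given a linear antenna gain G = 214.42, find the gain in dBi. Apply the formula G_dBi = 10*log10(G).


G_dBi = 10 * log10(214.42) = 23.31 dBi

23.31 dBi


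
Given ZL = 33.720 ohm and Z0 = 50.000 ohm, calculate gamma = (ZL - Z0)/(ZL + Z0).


gamma = (33.720 - 50.000) / (33.720 + 50.000) = -0.1945

-0.1945


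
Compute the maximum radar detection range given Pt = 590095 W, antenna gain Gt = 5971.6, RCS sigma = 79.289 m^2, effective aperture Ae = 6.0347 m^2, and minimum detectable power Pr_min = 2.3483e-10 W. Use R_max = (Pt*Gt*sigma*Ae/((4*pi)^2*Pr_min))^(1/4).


R^4 = 590095*5971.6*79.289*6.0347 / ((4*pi)^2 * 2.3483e-10) = 4.546822e+19
R_max = 4.546822e+19^0.25 = 82116 m

82116 m


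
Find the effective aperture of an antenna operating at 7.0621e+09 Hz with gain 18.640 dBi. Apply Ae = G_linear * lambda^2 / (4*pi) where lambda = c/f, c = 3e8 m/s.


lambda = c / f = 3.0000e+08 / 7.0621e+09 = 0.04248028 m
G_linear = 10^(18.640/10) = 73.11391
Ae = G_linear * lambda^2 / (4*pi) = 73.11391 * 0.04248028^2 / (4*pi) = 0.01050 m^2

0.01050 m^2


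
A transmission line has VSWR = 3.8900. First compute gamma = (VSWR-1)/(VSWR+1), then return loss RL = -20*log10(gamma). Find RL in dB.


gamma = (3.8900 - 1) / (3.8900 + 1) = 0.5910020
RL = -20 * log10(0.5910020) = 4.568 dB

4.568 dB


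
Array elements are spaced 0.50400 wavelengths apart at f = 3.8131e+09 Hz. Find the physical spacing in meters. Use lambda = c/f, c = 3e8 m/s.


lambda = c / f = 3.0000e+08 / 3.8131e+09 = 0.07867614 m
d = 0.50400 * 0.07867614 = 0.03965 m

0.03965 m


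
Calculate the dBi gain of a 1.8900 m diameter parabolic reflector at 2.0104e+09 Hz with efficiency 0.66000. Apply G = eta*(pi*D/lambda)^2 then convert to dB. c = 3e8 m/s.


lambda = c / f = 3.0000e+08 / 2.0104e+09 = 0.1492240 m
G_linear = 0.66000 * (pi * 1.8900 / 0.1492240)^2 = 1044.937
G_dBi = 10 * log10(1044.937) = 30.19 dBi

30.19 dBi


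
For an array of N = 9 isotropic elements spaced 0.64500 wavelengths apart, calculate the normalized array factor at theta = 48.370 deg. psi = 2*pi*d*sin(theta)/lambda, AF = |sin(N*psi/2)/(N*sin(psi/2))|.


psi = 2*pi*0.64500*sin(48.370 deg) = 3.029158 rad
AF = |sin(9*3.029158/2) / (9*sin(3.029158/2))| = 0.09734

0.09734


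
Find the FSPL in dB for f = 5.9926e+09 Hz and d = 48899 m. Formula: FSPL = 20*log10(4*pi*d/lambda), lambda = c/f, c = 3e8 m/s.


lambda = c / f = 3.0000e+08 / 5.9926e+09 = 0.05006174 m
FSPL = 20 * log10(4*pi*48899/0.05006174) = 141.8 dB

141.8 dB


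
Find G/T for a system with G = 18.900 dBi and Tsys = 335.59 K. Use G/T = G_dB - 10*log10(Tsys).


G/T = 18.900 - 10*log10(335.59) = 18.900 - 25.25809 = -6.358 dB/K

-6.358 dB/K


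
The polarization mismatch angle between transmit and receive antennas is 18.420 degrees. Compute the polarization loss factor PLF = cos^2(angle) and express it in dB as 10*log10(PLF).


PLF_linear = cos^2(18.420 deg) = 0.9001565
PLF_dB = 10 * log10(0.9001565) = -0.4568 dB

-0.4568 dB


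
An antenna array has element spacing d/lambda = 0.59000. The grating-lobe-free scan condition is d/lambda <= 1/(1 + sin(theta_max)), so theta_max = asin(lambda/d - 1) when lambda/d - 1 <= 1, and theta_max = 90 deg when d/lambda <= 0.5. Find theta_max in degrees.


lambda/d - 1 = 1/0.59000 - 1 = 0.6949153
theta_max = asin(0.6949153) = 44.02 deg

44.02 deg


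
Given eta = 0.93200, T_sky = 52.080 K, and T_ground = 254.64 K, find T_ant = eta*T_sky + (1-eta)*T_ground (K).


T_ant = 0.93200 * 52.080 + (1 - 0.93200) * 254.64 = 65.85 K

65.85 K


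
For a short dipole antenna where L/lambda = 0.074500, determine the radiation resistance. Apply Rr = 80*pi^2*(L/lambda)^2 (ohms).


Rr = 80 * pi^2 * (0.074500)^2 = 80 * 9.869604 * 5.550250e-03 = 4.382 ohm

4.382 ohm


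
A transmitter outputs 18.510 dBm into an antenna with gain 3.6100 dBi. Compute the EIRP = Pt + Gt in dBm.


EIRP = Pt + Gt = 18.510 + 3.6100 = 22.12 dBm

22.12 dBm


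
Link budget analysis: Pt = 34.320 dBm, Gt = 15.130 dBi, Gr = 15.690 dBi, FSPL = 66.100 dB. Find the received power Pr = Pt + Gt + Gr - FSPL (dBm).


Pr = 34.320 + 15.130 + 15.690 - 66.100 = -0.96 dBm

-0.96 dBm


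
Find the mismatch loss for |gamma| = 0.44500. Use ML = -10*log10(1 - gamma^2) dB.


ML = -10 * log10(1 - 0.44500^2) = -10 * log10(0.801975) = 0.9584 dB

0.9584 dB


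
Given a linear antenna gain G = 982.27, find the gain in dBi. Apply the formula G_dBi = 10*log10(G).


G_dBi = 10 * log10(982.27) = 29.92 dBi

29.92 dBi


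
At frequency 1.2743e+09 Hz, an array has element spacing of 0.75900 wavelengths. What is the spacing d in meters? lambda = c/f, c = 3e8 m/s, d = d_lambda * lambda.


lambda = c / f = 3.0000e+08 / 1.2743e+09 = 0.2354234 m
d = 0.75900 * 0.2354234 = 0.1787 m

0.1787 m


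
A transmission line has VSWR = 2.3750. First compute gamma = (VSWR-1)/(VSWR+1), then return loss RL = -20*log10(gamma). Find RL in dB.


gamma = (2.3750 - 1) / (2.3750 + 1) = 0.4074074
RL = -20 * log10(0.4074074) = 7.799 dB

7.799 dB


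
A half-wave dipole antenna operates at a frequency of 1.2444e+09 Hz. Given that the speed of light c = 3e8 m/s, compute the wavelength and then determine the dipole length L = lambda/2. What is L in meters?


lambda = c / f = 3.0000e+08 / 1.2444e+09 = 0.2410800 m
L = lambda / 2 = 0.2410800 / 2 = 0.1205 m

0.1205 m


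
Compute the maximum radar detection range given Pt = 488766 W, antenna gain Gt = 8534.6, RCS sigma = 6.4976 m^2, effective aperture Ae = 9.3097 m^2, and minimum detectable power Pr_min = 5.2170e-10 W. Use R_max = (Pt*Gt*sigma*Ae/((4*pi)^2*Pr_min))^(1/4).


R^4 = 488766*8534.6*6.4976*9.3097 / ((4*pi)^2 * 5.2170e-10) = 3.062896e+18
R_max = 3.062896e+18^0.25 = 41834 m

41834 m


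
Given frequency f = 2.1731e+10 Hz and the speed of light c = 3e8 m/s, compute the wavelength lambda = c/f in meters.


lambda = c / f = 3.0000e+08 / 2.1731e+10 = 0.01381 m

0.01381 m


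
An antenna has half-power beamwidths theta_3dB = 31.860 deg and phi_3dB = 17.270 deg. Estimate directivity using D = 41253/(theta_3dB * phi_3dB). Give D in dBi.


D_linear = 41253 / (31.860 * 17.270) = 74.97516
D_dBi = 10 * log10(74.97516) = 18.75 dBi

18.75 dBi


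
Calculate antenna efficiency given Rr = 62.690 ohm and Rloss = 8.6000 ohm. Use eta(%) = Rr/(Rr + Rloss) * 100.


eta = 62.690 / (62.690 + 8.6000) * 100 = 87.94%

87.94%


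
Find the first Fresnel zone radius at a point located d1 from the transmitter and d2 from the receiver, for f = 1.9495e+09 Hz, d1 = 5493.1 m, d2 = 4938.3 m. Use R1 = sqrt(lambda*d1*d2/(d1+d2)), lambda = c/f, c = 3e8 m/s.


lambda = c / f = 3.0000e+08 / 1.9495e+09 = 0.1538856 m
R1 = sqrt(0.1538856 * 5493.1 * 4938.3 / (5493.1 + 4938.3)) = 20.00 m

20.00 m


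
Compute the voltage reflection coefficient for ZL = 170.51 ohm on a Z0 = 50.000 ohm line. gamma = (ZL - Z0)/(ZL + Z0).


gamma = (170.51 - 50.000) / (170.51 + 50.000) = 0.5465

0.5465


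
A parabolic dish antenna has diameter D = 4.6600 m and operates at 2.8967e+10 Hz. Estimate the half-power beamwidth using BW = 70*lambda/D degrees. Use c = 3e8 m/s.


lambda = c / f = 3.0000e+08 / 2.8967e+10 = 0.01035661 m
BW = 70 * 0.01035661 / 4.6600 = 0.1556 deg

0.1556 deg


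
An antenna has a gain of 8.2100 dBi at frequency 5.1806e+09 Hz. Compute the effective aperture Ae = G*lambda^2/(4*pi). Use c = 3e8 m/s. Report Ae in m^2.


lambda = c / f = 3.0000e+08 / 5.1806e+09 = 0.05790835 m
G_linear = 10^(8.2100/10) = 6.622165
Ae = G_linear * lambda^2 / (4*pi) = 6.622165 * 0.05790835^2 / (4*pi) = 1.767e-03 m^2

1.767e-03 m^2


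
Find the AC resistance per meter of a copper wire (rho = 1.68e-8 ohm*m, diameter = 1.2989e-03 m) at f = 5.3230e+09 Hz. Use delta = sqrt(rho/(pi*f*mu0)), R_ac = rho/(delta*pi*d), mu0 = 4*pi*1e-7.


delta = sqrt(1.68e-8 / (pi * 5.3230e+09 * 4*pi*1e-7)) = 8.941215e-07 m
R_ac = 1.68e-8 / (8.941215e-07 * pi * 1.2989e-03) = 4.605 ohm/m

4.605 ohm/m


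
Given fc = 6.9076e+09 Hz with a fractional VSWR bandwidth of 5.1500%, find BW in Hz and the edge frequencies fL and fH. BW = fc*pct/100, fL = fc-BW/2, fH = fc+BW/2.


BW = 6.9076e+09 * 5.1500/100 = 3.557414e+08 Hz
fL = 6.9076e+09 - 3.557414e+08/2 = 6.730e+09 Hz
fH = 6.9076e+09 + 3.557414e+08/2 = 7.085e+09 Hz

BW=3.557e+08 Hz, fL=6.730e+09 Hz, fH=7.085e+09 Hz


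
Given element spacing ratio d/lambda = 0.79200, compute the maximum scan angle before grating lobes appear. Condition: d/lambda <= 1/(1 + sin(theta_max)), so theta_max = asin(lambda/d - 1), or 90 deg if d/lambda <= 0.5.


lambda/d - 1 = 1/0.79200 - 1 = 0.2626263
theta_max = asin(0.2626263) = 15.23 deg

15.23 deg


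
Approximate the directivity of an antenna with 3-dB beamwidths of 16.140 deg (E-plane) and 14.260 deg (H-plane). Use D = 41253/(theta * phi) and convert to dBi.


D_linear = 41253 / (16.140 * 14.260) = 179.2390
D_dBi = 10 * log10(179.2390) = 22.53 dBi

22.53 dBi


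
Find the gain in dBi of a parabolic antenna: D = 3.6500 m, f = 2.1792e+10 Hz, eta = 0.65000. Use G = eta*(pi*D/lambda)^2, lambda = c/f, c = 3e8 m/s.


lambda = c / f = 3.0000e+08 / 2.1792e+10 = 0.01376652 m
G_linear = 0.65000 * (pi * 3.6500 / 0.01376652)^2 = 450972.9
G_dBi = 10 * log10(450972.9) = 56.54 dBi

56.54 dBi


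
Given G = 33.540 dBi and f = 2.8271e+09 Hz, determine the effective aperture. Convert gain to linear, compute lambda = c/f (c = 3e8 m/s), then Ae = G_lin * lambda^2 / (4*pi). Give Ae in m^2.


lambda = c / f = 3.0000e+08 / 2.8271e+09 = 0.1061158 m
G_linear = 10^(33.540/10) = 2259.436
Ae = G_linear * lambda^2 / (4*pi) = 2259.436 * 0.1061158^2 / (4*pi) = 2.025 m^2

2.025 m^2


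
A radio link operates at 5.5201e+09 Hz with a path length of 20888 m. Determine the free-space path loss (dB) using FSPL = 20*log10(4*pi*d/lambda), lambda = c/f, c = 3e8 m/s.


lambda = c / f = 3.0000e+08 / 5.5201e+09 = 0.05434684 m
FSPL = 20 * log10(4*pi*20888/0.05434684) = 133.7 dB

133.7 dB


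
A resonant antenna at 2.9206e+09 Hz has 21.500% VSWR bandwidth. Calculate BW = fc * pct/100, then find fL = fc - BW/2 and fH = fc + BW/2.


BW = 2.9206e+09 * 21.500/100 = 6.279290e+08 Hz
fL = 2.9206e+09 - 6.279290e+08/2 = 2.607e+09 Hz
fH = 2.9206e+09 + 6.279290e+08/2 = 3.235e+09 Hz

BW=6.279e+08 Hz, fL=2.607e+09 Hz, fH=3.235e+09 Hz


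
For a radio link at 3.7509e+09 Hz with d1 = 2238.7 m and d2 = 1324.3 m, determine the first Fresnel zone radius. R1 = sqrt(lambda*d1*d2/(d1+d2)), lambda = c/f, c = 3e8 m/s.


lambda = c / f = 3.0000e+08 / 3.7509e+09 = 0.07998080 m
R1 = sqrt(0.07998080 * 2238.7 * 1324.3 / (2238.7 + 1324.3)) = 8.158 m

8.158 m


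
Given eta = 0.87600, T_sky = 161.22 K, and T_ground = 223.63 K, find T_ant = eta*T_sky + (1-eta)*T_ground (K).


T_ant = 0.87600 * 161.22 + (1 - 0.87600) * 223.63 = 169.0 K

169.0 K


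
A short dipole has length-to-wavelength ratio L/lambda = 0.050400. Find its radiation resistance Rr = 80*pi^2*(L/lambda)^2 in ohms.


Rr = 80 * pi^2 * (0.050400)^2 = 80 * 9.869604 * 2.540160e-03 = 2.006 ohm

2.006 ohm


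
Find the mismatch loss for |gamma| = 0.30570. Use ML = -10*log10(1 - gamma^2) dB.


ML = -10 * log10(1 - 0.30570^2) = -10 * log10(0.90654751) = 0.4261 dB

0.4261 dB


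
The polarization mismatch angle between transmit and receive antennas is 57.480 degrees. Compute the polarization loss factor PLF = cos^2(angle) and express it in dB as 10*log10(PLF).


PLF_linear = cos^2(57.480 deg) = 0.2890073
PLF_dB = 10 * log10(0.2890073) = -5.391 dB

-5.391 dB


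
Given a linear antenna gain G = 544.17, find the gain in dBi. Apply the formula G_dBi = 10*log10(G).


G_dBi = 10 * log10(544.17) = 27.36 dBi

27.36 dBi


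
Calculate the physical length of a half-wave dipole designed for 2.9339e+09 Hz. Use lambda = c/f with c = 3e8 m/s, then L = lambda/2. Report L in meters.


lambda = c / f = 3.0000e+08 / 2.9339e+09 = 0.1022530 m
L = lambda / 2 = 0.1022530 / 2 = 0.05113 m

0.05113 m


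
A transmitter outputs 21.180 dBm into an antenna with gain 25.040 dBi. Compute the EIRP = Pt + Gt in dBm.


EIRP = Pt + Gt = 21.180 + 25.040 = 46.22 dBm

46.22 dBm


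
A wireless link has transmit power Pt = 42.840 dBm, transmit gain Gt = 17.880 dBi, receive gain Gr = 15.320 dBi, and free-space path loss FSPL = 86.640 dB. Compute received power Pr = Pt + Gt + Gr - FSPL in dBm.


Pr = 42.840 + 17.880 + 15.320 - 86.640 = -10.60 dBm

-10.60 dBm


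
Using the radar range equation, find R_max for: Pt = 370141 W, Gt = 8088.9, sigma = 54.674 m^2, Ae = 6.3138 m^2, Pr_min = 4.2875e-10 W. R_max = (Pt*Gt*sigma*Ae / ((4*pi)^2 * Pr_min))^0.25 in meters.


R^4 = 370141*8088.9*54.674*6.3138 / ((4*pi)^2 * 4.2875e-10) = 1.526527e+19
R_max = 1.526527e+19^0.25 = 62507 m

62507 m


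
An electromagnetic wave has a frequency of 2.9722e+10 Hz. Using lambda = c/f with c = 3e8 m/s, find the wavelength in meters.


lambda = c / f = 3.0000e+08 / 2.9722e+10 = 0.01009 m

0.01009 m


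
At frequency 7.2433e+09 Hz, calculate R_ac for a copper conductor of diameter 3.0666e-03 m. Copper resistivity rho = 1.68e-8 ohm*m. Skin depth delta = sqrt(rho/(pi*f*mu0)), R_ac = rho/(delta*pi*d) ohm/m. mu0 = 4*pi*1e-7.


delta = sqrt(1.68e-8 / (pi * 7.2433e+09 * 4*pi*1e-7)) = 7.664901e-07 m
R_ac = 1.68e-8 / (7.664901e-07 * pi * 3.0666e-03) = 2.275 ohm/m

2.275 ohm/m


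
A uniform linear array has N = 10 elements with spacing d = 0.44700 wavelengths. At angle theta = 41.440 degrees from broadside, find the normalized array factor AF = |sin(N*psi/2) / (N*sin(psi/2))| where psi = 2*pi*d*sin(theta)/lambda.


psi = 2*pi*0.44700*sin(41.440 deg) = 1.858820 rad
AF = |sin(10*1.858820/2) / (10*sin(1.858820/2))| = 0.01626

0.01626


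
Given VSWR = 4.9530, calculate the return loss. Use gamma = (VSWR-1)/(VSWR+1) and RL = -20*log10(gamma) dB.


gamma = (4.9530 - 1) / (4.9530 + 1) = 0.6640349
RL = -20 * log10(0.6640349) = 3.556 dB

3.556 dB


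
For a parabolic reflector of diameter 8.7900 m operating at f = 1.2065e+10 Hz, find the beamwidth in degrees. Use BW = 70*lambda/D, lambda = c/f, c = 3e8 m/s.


lambda = c / f = 3.0000e+08 / 1.2065e+10 = 0.02486531 m
BW = 70 * 0.02486531 / 8.7900 = 0.1980 deg

0.1980 deg


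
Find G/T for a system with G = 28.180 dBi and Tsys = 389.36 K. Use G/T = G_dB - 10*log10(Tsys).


G/T = 28.180 - 10*log10(389.36) = 28.180 - 25.90351 = 2.276 dB/K

2.276 dB/K


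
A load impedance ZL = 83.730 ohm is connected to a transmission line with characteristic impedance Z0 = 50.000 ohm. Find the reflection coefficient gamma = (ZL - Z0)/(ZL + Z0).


gamma = (83.730 - 50.000) / (83.730 + 50.000) = 0.2522

0.2522


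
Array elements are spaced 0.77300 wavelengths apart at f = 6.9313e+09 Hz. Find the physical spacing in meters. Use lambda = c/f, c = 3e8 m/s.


lambda = c / f = 3.0000e+08 / 6.9313e+09 = 0.04328192 m
d = 0.77300 * 0.04328192 = 0.03346 m

0.03346 m


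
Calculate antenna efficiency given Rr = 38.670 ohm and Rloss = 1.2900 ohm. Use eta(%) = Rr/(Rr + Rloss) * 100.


eta = 38.670 / (38.670 + 1.2900) * 100 = 96.77%

96.77%


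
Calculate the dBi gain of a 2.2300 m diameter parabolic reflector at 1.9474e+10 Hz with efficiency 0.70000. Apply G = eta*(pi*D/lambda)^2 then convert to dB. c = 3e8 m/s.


lambda = c / f = 3.0000e+08 / 1.9474e+10 = 0.01540516 m
G_linear = 0.70000 * (pi * 2.2300 / 0.01540516)^2 = 144768.8
G_dBi = 10 * log10(144768.8) = 51.61 dBi

51.61 dBi


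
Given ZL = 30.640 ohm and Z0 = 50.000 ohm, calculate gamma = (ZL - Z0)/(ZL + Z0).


gamma = (30.640 - 50.000) / (30.640 + 50.000) = -0.2401

-0.2401


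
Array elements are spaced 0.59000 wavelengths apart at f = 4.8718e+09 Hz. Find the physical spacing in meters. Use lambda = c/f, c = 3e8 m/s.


lambda = c / f = 3.0000e+08 / 4.8718e+09 = 0.06157888 m
d = 0.59000 * 0.06157888 = 0.03633 m

0.03633 m


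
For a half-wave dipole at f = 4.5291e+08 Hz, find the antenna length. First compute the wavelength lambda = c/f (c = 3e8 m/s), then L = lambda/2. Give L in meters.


lambda = c / f = 3.0000e+08 / 4.5291e+08 = 0.6623833 m
L = lambda / 2 = 0.6623833 / 2 = 0.3312 m

0.3312 m


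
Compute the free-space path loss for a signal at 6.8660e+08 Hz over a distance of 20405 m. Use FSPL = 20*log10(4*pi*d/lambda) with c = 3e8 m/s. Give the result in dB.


lambda = c / f = 3.0000e+08 / 6.8660e+08 = 0.4369356 m
FSPL = 20 * log10(4*pi*20405/0.4369356) = 115.4 dB

115.4 dB


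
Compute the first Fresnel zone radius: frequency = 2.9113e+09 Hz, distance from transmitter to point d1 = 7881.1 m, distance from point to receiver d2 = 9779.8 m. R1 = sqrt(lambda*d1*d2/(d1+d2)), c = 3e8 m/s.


lambda = c / f = 3.0000e+08 / 2.9113e+09 = 0.1030467 m
R1 = sqrt(0.1030467 * 7881.1 * 9779.8 / (7881.1 + 9779.8)) = 21.21 m

21.21 m


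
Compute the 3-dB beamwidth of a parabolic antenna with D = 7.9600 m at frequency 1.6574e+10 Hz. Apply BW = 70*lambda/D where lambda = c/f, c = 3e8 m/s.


lambda = c / f = 3.0000e+08 / 1.6574e+10 = 0.01810064 m
BW = 70 * 0.01810064 / 7.9600 = 0.1592 deg

0.1592 deg


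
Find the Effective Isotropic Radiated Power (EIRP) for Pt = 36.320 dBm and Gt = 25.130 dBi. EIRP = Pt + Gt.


EIRP = Pt + Gt = 36.320 + 25.130 = 61.45 dBm

61.45 dBm


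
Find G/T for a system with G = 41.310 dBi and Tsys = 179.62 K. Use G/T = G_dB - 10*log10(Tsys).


G/T = 41.310 - 10*log10(179.62) = 41.310 - 22.54355 = 18.77 dB/K

18.77 dB/K


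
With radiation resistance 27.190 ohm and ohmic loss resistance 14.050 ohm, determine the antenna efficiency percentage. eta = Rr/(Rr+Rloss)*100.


eta = 27.190 / (27.190 + 14.050) * 100 = 65.93%

65.93%


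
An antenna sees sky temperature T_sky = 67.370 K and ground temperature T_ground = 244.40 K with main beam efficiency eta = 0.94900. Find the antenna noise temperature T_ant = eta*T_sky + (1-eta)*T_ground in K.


T_ant = 0.94900 * 67.370 + (1 - 0.94900) * 244.40 = 76.40 K

76.40 K


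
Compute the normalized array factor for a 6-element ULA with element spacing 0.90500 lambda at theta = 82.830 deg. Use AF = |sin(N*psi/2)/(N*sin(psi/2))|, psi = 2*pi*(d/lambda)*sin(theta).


psi = 2*pi*0.90500*sin(82.830 deg) = 5.641817 rad
AF = |sin(6*5.641817/2) / (6*sin(5.641817/2))| = 0.4961

0.4961


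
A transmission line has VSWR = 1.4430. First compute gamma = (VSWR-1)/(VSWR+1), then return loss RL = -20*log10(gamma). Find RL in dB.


gamma = (1.4430 - 1) / (1.4430 + 1) = 0.1813344
RL = -20 * log10(0.1813344) = 14.83 dB

14.83 dB


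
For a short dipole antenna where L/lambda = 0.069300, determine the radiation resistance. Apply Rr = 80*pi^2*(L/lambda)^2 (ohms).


Rr = 80 * pi^2 * (0.069300)^2 = 80 * 9.869604 * 4.802490e-03 = 3.792 ohm

3.792 ohm


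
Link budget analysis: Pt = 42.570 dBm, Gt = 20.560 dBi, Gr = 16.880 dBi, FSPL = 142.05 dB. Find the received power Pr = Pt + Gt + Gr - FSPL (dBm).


Pr = 42.570 + 20.560 + 16.880 - 142.05 = -62.04 dBm

-62.04 dBm


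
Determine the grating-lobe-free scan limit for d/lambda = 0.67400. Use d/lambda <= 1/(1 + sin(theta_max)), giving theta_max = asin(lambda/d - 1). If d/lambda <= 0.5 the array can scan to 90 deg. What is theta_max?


lambda/d - 1 = 1/0.67400 - 1 = 0.4836795
theta_max = asin(0.4836795) = 28.93 deg

28.93 deg


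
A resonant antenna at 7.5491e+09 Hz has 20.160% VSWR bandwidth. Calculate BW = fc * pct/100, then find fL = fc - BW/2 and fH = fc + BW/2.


BW = 7.5491e+09 * 20.160/100 = 1.521899e+09 Hz
fL = 7.5491e+09 - 1.521899e+09/2 = 6.788e+09 Hz
fH = 7.5491e+09 + 1.521899e+09/2 = 8.310e+09 Hz

BW=1.522e+09 Hz, fL=6.788e+09 Hz, fH=8.310e+09 Hz


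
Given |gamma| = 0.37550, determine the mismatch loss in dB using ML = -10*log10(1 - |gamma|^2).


ML = -10 * log10(1 - 0.37550^2) = -10 * log10(0.85899975) = 0.6601 dB

0.6601 dB


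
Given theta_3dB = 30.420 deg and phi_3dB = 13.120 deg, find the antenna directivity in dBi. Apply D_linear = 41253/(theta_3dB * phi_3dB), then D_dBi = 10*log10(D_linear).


D_linear = 41253 / (30.420 * 13.120) = 103.3624
D_dBi = 10 * log10(103.3624) = 20.14 dBi

20.14 dBi


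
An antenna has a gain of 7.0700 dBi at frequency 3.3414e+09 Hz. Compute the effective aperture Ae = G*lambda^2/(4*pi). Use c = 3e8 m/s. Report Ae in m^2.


lambda = c / f = 3.0000e+08 / 3.3414e+09 = 0.08978273 m
G_linear = 10^(7.0700/10) = 5.093309
Ae = G_linear * lambda^2 / (4*pi) = 5.093309 * 0.08978273^2 / (4*pi) = 3.267e-03 m^2

3.267e-03 m^2


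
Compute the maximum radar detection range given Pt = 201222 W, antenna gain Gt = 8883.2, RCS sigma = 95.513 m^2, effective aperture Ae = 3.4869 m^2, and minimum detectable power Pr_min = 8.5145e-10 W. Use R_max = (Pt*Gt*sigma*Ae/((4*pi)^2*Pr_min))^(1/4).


R^4 = 201222*8883.2*95.513*3.4869 / ((4*pi)^2 * 8.5145e-10) = 4.427596e+18
R_max = 4.427596e+18^0.25 = 45871 m

45871 m


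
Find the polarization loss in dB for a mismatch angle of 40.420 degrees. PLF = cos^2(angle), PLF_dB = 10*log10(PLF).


PLF_linear = cos^2(40.420 deg) = 0.5795960
PLF_dB = 10 * log10(0.5795960) = -2.369 dB

-2.369 dB


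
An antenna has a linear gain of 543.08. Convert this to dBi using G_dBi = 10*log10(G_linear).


G_dBi = 10 * log10(543.08) = 27.35 dBi

27.35 dBi


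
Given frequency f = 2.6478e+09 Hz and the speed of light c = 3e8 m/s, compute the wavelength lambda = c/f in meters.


lambda = c / f = 3.0000e+08 / 2.6478e+09 = 0.1133 m

0.1133 m


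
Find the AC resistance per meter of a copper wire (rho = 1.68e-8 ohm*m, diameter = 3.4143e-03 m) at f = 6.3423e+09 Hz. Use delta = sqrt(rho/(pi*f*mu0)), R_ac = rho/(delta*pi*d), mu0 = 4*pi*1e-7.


delta = sqrt(1.68e-8 / (pi * 6.3423e+09 * 4*pi*1e-7)) = 8.191273e-07 m
R_ac = 1.68e-8 / (8.191273e-07 * pi * 3.4143e-03) = 1.912 ohm/m

1.912 ohm/m


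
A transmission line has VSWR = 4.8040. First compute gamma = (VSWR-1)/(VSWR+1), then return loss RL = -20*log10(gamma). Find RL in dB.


gamma = (4.8040 - 1) / (4.8040 + 1) = 0.6554101
RL = -20 * log10(0.6554101) = 3.670 dB

3.670 dB


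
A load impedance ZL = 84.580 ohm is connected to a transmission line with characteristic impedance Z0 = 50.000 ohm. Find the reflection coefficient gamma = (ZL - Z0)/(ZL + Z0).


gamma = (84.580 - 50.000) / (84.580 + 50.000) = 0.2569

0.2569


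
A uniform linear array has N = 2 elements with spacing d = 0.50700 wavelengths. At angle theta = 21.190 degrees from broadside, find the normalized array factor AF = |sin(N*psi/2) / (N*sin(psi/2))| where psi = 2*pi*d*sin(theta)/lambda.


psi = 2*pi*0.50700*sin(21.190 deg) = 1.151464 rad
AF = |sin(2*1.151464/2) / (2*sin(1.151464/2))| = 0.8388

0.8388


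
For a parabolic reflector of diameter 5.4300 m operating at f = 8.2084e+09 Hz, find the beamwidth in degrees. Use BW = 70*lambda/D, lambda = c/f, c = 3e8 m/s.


lambda = c / f = 3.0000e+08 / 8.2084e+09 = 0.03654793 m
BW = 70 * 0.03654793 / 5.4300 = 0.4712 deg

0.4712 deg


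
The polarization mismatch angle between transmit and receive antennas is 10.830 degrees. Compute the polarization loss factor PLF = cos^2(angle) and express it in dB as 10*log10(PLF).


PLF_linear = cos^2(10.830 deg) = 0.9646952
PLF_dB = 10 * log10(0.9646952) = -0.1561 dB

-0.1561 dB


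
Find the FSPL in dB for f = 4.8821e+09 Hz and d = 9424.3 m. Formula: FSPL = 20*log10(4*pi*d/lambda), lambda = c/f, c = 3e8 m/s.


lambda = c / f = 3.0000e+08 / 4.8821e+09 = 0.06144897 m
FSPL = 20 * log10(4*pi*9424.3/0.06144897) = 125.7 dB

125.7 dB


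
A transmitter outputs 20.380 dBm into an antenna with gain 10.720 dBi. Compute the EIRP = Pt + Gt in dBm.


EIRP = Pt + Gt = 20.380 + 10.720 = 31.10 dBm

31.10 dBm


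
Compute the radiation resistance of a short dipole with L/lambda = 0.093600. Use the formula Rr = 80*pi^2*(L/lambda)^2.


Rr = 80 * pi^2 * (0.093600)^2 = 80 * 9.869604 * 8.760960e-03 = 6.917 ohm

6.917 ohm


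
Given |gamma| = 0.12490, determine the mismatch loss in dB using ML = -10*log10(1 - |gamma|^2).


ML = -10 * log10(1 - 0.12490^2) = -10 * log10(0.98439999) = 0.06828 dB

0.06828 dB


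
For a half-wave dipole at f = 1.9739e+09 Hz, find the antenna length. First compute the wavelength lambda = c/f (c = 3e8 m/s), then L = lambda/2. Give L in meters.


lambda = c / f = 3.0000e+08 / 1.9739e+09 = 0.1519834 m
L = lambda / 2 = 0.1519834 / 2 = 0.07599 m

0.07599 m


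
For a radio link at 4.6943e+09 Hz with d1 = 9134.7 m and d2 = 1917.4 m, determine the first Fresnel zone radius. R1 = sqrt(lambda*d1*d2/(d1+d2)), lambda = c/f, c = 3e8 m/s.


lambda = c / f = 3.0000e+08 / 4.6943e+09 = 0.06390729 m
R1 = sqrt(0.06390729 * 9134.7 * 1917.4 / (9134.7 + 1917.4)) = 10.06 m

10.06 m


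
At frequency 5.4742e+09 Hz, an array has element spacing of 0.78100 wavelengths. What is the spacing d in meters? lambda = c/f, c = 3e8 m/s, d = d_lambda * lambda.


lambda = c / f = 3.0000e+08 / 5.4742e+09 = 0.05480253 m
d = 0.78100 * 0.05480253 = 0.04280 m

0.04280 m


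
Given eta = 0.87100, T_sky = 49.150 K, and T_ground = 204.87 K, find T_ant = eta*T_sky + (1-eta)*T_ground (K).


T_ant = 0.87100 * 49.150 + (1 - 0.87100) * 204.87 = 69.24 K

69.24 K


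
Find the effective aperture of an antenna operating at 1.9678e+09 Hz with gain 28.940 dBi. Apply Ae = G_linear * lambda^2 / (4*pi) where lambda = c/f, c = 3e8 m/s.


lambda = c / f = 3.0000e+08 / 1.9678e+09 = 0.1524545 m
G_linear = 10^(28.940/10) = 783.4296
Ae = G_linear * lambda^2 / (4*pi) = 783.4296 * 0.1524545^2 / (4*pi) = 1.449 m^2

1.449 m^2


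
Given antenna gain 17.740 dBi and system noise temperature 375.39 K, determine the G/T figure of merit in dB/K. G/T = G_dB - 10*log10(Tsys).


G/T = 17.740 - 10*log10(375.39) = 17.740 - 25.74483 = -8.005 dB/K

-8.005 dB/K


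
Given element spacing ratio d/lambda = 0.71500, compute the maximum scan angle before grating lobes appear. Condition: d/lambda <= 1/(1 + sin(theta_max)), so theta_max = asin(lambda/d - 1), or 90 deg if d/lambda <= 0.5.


lambda/d - 1 = 1/0.71500 - 1 = 0.3986014
theta_max = asin(0.3986014) = 23.49 deg

23.49 deg


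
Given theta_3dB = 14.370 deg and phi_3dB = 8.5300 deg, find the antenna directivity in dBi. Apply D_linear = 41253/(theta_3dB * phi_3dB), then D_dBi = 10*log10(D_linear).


D_linear = 41253 / (14.370 * 8.5300) = 336.5501
D_dBi = 10 * log10(336.5501) = 25.27 dBi

25.27 dBi


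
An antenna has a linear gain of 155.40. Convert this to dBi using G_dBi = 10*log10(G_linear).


G_dBi = 10 * log10(155.40) = 21.91 dBi

21.91 dBi


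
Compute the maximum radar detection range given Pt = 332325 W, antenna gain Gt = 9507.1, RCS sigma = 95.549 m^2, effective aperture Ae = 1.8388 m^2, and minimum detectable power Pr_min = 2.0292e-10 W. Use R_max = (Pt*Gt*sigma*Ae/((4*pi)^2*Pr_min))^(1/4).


R^4 = 332325*9507.1*95.549*1.8388 / ((4*pi)^2 * 2.0292e-10) = 1.732316e+19
R_max = 1.732316e+19^0.25 = 64514 m

64514 m


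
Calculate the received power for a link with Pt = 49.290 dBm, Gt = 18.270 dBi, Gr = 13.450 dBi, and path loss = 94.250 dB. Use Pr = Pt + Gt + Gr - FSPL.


Pr = 49.290 + 18.270 + 13.450 - 94.250 = -13.24 dBm

-13.24 dBm


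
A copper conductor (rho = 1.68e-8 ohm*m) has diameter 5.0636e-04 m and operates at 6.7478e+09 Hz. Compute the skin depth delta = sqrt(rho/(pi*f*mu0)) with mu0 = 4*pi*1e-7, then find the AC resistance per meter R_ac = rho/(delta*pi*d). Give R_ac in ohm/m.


delta = sqrt(1.68e-8 / (pi * 6.7478e+09 * 4*pi*1e-7)) = 7.941338e-07 m
R_ac = 1.68e-8 / (7.941338e-07 * pi * 5.0636e-04) = 13.30 ohm/m

13.30 ohm/m


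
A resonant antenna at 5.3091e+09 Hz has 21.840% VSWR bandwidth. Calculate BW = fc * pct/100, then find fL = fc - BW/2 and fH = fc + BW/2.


BW = 5.3091e+09 * 21.840/100 = 1.159507e+09 Hz
fL = 5.3091e+09 - 1.159507e+09/2 = 4.729e+09 Hz
fH = 5.3091e+09 + 1.159507e+09/2 = 5.889e+09 Hz

BW=1.160e+09 Hz, fL=4.729e+09 Hz, fH=5.889e+09 Hz


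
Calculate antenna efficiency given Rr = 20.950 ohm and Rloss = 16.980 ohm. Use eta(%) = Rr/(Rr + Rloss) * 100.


eta = 20.950 / (20.950 + 16.980) * 100 = 55.23%

55.23%


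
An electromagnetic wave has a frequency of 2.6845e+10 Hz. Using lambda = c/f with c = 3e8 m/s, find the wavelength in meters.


lambda = c / f = 3.0000e+08 / 2.6845e+10 = 0.01118 m

0.01118 m


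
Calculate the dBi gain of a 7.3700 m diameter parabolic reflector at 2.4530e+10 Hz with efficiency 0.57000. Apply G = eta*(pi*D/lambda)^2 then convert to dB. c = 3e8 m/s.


lambda = c / f = 3.0000e+08 / 2.4530e+10 = 0.01222992 m
G_linear = 0.57000 * (pi * 7.3700 / 0.01222992)^2 = 2.042972e+06
G_dBi = 10 * log10(2.042972e+06) = 63.10 dBi

63.10 dBi


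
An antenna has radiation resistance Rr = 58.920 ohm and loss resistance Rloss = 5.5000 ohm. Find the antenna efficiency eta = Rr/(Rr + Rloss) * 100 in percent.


eta = 58.920 / (58.920 + 5.5000) * 100 = 91.46%

91.46%


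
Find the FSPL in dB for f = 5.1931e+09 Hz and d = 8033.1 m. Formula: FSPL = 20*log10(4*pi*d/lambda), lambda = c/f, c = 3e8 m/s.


lambda = c / f = 3.0000e+08 / 5.1931e+09 = 0.05776896 m
FSPL = 20 * log10(4*pi*8033.1/0.05776896) = 124.8 dB

124.8 dB


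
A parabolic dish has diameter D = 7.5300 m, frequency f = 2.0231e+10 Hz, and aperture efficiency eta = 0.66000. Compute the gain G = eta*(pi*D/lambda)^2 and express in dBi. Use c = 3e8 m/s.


lambda = c / f = 3.0000e+08 / 2.0231e+10 = 0.01482873 m
G_linear = 0.66000 * (pi * 7.5300 / 0.01482873)^2 = 1.679677e+06
G_dBi = 10 * log10(1.679677e+06) = 62.25 dBi

62.25 dBi


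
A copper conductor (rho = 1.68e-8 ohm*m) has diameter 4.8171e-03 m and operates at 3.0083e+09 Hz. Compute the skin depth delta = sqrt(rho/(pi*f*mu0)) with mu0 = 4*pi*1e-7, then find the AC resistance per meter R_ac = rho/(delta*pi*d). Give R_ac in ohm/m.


delta = sqrt(1.68e-8 / (pi * 3.0083e+09 * 4*pi*1e-7)) = 1.189362e-06 m
R_ac = 1.68e-8 / (1.189362e-06 * pi * 4.8171e-03) = 0.9334 ohm/m

0.9334 ohm/m


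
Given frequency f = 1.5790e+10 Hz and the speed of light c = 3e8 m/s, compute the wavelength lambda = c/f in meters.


lambda = c / f = 3.0000e+08 / 1.5790e+10 = 0.01900 m

0.01900 m


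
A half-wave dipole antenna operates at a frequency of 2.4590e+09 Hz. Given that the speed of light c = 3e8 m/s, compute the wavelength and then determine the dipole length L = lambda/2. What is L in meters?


lambda = c / f = 3.0000e+08 / 2.4590e+09 = 0.1220008 m
L = lambda / 2 = 0.1220008 / 2 = 0.06100 m

0.06100 m


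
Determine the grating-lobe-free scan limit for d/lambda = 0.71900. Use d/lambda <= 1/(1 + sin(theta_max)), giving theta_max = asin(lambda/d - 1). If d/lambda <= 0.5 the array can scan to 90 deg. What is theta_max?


lambda/d - 1 = 1/0.71900 - 1 = 0.3908206
theta_max = asin(0.3908206) = 23.01 deg

23.01 deg


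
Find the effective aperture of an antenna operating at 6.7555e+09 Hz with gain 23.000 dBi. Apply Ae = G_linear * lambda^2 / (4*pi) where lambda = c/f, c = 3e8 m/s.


lambda = c / f = 3.0000e+08 / 6.7555e+09 = 0.04440826 m
G_linear = 10^(23.000/10) = 199.5262
Ae = G_linear * lambda^2 / (4*pi) = 199.5262 * 0.04440826^2 / (4*pi) = 0.03131 m^2

0.03131 m^2


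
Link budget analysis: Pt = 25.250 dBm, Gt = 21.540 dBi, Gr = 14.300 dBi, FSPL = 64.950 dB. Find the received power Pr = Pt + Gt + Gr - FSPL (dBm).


Pr = 25.250 + 21.540 + 14.300 - 64.950 = -3.86 dBm

-3.86 dBm


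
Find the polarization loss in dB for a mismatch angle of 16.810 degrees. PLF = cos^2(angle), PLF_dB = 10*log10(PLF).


PLF_linear = cos^2(16.810 deg) = 0.9163640
PLF_dB = 10 * log10(0.9163640) = -0.3793 dB

-0.3793 dB


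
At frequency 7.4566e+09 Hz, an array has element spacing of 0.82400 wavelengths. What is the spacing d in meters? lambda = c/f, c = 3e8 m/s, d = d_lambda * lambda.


lambda = c / f = 3.0000e+08 / 7.4566e+09 = 0.04023281 m
d = 0.82400 * 0.04023281 = 0.03315 m

0.03315 m


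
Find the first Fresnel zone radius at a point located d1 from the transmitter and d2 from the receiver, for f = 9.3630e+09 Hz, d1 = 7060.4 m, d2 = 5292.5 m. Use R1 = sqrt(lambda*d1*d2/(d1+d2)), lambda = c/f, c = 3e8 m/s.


lambda = c / f = 3.0000e+08 / 9.3630e+09 = 0.03204101 m
R1 = sqrt(0.03204101 * 7060.4 * 5292.5 / (7060.4 + 5292.5)) = 9.845 m

9.845 m


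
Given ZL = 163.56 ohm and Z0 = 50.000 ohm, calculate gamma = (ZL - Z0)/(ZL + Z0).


gamma = (163.56 - 50.000) / (163.56 + 50.000) = 0.5317

0.5317


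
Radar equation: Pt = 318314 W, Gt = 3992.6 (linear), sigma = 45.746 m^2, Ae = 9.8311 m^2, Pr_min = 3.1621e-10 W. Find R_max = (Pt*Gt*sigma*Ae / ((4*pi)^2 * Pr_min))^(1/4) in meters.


R^4 = 318314*3992.6*45.746*9.8311 / ((4*pi)^2 * 3.1621e-10) = 1.144647e+19
R_max = 1.144647e+19^0.25 = 58166 m

58166 m


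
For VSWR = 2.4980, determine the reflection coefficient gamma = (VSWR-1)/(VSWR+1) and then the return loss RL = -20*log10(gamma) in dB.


gamma = (2.4980 - 1) / (2.4980 + 1) = 0.4282447
RL = -20 * log10(0.4282447) = 7.366 dB

7.366 dB


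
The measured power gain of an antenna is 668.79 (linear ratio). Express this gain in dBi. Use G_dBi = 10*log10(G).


G_dBi = 10 * log10(668.79) = 28.25 dBi

28.25 dBi


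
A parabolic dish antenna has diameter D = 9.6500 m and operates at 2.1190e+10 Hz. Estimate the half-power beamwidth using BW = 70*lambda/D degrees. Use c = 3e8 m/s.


lambda = c / f = 3.0000e+08 / 2.1190e+10 = 0.01415762 m
BW = 70 * 0.01415762 / 9.6500 = 0.1027 deg

0.1027 deg


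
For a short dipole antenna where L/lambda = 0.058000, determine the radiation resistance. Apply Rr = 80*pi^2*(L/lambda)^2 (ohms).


Rr = 80 * pi^2 * (0.058000)^2 = 80 * 9.869604 * 3.364000e-03 = 2.656 ohm

2.656 ohm


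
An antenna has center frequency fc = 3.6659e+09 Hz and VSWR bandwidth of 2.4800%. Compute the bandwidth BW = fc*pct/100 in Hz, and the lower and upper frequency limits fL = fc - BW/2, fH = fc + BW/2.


BW = 3.6659e+09 * 2.4800/100 = 9.091432e+07 Hz
fL = 3.6659e+09 - 9.091432e+07/2 = 3.620e+09 Hz
fH = 3.6659e+09 + 9.091432e+07/2 = 3.711e+09 Hz

BW=9.091e+07 Hz, fL=3.620e+09 Hz, fH=3.711e+09 Hz


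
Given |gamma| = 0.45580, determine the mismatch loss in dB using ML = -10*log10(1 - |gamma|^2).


ML = -10 * log10(1 - 0.45580^2) = -10 * log10(0.79224636) = 1.011 dB

1.011 dB


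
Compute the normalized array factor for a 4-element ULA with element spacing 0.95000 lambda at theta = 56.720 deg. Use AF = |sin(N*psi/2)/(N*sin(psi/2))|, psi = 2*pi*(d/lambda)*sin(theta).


psi = 2*pi*0.95000*sin(56.720 deg) = 4.990100 rad
AF = |sin(4*4.990100/2) / (4*sin(4.990100/2))| = 0.2188

0.2188


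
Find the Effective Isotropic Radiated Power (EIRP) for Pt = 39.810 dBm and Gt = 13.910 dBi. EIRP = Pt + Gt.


EIRP = Pt + Gt = 39.810 + 13.910 = 53.72 dBm

53.72 dBm


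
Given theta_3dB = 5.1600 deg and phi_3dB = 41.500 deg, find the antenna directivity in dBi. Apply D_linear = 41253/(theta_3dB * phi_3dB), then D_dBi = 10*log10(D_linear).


D_linear = 41253 / (5.1600 * 41.500) = 192.6450
D_dBi = 10 * log10(192.6450) = 22.85 dBi

22.85 dBi


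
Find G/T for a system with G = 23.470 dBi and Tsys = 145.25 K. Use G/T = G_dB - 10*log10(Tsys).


G/T = 23.470 - 10*log10(145.25) = 23.470 - 21.62116 = 1.849 dB/K

1.849 dB/K


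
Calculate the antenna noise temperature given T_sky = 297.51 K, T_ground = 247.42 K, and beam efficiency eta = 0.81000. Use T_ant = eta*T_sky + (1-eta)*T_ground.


T_ant = 0.81000 * 297.51 + (1 - 0.81000) * 247.42 = 288.0 K

288.0 K


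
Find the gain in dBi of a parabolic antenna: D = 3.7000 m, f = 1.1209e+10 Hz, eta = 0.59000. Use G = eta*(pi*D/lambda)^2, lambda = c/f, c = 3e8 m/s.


lambda = c / f = 3.0000e+08 / 1.1209e+10 = 0.02676421 m
G_linear = 0.59000 * (pi * 3.7000 / 0.02676421)^2 = 111287.5
G_dBi = 10 * log10(111287.5) = 50.46 dBi

50.46 dBi


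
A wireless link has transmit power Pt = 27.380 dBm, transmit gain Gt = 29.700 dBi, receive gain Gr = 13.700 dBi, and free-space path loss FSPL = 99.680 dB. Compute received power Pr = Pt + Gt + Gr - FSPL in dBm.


Pr = 27.380 + 29.700 + 13.700 - 99.680 = -28.90 dBm

-28.90 dBm


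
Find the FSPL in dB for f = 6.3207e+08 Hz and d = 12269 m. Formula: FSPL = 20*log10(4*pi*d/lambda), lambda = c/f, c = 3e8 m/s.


lambda = c / f = 3.0000e+08 / 6.3207e+08 = 0.4746310 m
FSPL = 20 * log10(4*pi*12269/0.4746310) = 110.2 dB

110.2 dB


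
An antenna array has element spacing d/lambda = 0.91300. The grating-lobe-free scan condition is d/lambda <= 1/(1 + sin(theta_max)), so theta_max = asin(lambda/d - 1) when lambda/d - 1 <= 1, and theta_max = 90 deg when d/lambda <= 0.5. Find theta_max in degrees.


lambda/d - 1 = 1/0.91300 - 1 = 0.09529025
theta_max = asin(0.09529025) = 5.468 deg

5.468 deg


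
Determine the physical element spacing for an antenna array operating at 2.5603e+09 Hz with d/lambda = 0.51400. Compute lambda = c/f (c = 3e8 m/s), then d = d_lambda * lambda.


lambda = c / f = 3.0000e+08 / 2.5603e+09 = 0.1171738 m
d = 0.51400 * 0.1171738 = 0.06023 m

0.06023 m


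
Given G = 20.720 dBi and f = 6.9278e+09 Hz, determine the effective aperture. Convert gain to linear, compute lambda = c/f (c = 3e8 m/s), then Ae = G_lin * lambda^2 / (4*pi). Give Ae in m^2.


lambda = c / f = 3.0000e+08 / 6.9278e+09 = 0.04330379 m
G_linear = 10^(20.720/10) = 118.0321
Ae = G_linear * lambda^2 / (4*pi) = 118.0321 * 0.04330379^2 / (4*pi) = 0.01761 m^2

0.01761 m^2


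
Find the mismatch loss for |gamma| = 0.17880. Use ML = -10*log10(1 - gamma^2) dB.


ML = -10 * log10(1 - 0.17880^2) = -10 * log10(0.96803056) = 0.1411 dB

0.1411 dB


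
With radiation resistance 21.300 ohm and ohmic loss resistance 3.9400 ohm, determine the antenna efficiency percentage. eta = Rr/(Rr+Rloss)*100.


eta = 21.300 / (21.300 + 3.9400) * 100 = 84.39%

84.39%


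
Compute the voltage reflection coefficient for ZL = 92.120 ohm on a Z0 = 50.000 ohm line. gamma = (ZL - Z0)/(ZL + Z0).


gamma = (92.120 - 50.000) / (92.120 + 50.000) = 0.2964

0.2964


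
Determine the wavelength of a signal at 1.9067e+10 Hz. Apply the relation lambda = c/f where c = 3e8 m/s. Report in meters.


lambda = c / f = 3.0000e+08 / 1.9067e+10 = 0.01573 m

0.01573 m


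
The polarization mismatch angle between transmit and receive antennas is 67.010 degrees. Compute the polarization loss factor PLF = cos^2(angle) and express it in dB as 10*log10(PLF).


PLF_linear = cos^2(67.010 deg) = 0.1525453
PLF_dB = 10 * log10(0.1525453) = -8.166 dB

-8.166 dB


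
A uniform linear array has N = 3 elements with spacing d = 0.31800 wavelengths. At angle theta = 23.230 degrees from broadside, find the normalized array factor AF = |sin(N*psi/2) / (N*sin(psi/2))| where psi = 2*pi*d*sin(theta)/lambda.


psi = 2*pi*0.31800*sin(23.230 deg) = 0.7880783 rad
AF = |sin(3*0.7880783/2) / (3*sin(0.7880783/2))| = 0.8035

0.8035
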